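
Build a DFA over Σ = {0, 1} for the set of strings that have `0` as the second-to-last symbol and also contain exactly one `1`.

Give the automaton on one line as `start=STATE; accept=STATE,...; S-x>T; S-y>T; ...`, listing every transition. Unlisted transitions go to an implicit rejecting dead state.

Build one automaton per condition and run them in lockstep. The first has 7 states tracking the last 2 symbols read; the second has 3 states tracking the count of `1`s, saturating at 2. A product state is a pair (one from each), accepting exactly when both do. Minimizing collapses redundant product states.
7 states suffice.
       0  1 
>  A   B  C 
   B   B  D 
   C   E  F 
 * D   E  F 
   E   G  F 
   F   F  F 
 * G   G  F 
(> = start, * = accepting)

start=A; accept=D,G; A-0>B; A-1>C; B-0>B; B-1>D; C-0>E; C-1>F; D-0>E; D-1>F; E-0>G; E-1>F; F-0>F; F-1>F; G-0>G; G-1>F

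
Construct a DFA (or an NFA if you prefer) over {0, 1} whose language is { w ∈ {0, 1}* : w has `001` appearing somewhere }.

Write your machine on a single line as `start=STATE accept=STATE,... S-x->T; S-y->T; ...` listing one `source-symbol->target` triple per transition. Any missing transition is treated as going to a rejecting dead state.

Track how much of `001` has been matched so far: state q0 is no progress, q3 is the absorbing accept state reached once `001` has occurred. Intermediate states record partial matches; on a mismatch, fall back to the longest reusable overlap.
4 states suffice.
        0   1  
>  q0   q1  q0 
   q1   q2  q0 
   q2   q2  q3 
 * q3   q3  q3 
(> = start, * = accepting)

start=q0; accept=q3; q0-0->q1; q0-1->q0; q1-0->q2; q1-1->q0; q2-0->q2; q2-1->q3; q3-0->q3; q3-1->q3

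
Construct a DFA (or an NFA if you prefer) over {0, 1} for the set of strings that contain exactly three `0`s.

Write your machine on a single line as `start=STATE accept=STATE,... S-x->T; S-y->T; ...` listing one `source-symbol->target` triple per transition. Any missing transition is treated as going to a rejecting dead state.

start=q0; accept=q3; q0-0->q1; q0-1->q0; q1-0->q2; q1-1->q1; q2-0->q3; q2-1->q2; q3-0->q4; q3-1->q3; q4-0->q4; q4-1->q4

Only the number of `0`s matters, and only up to 4. Make a chain q0 → q1 → q2 → q3 → q4 advanced by each `0` (with q4 absorbing); every other symbol self-loops. The accepting set is {q3}.
A 5-state machine:
        0   1  
>  q0   q1  q0 
   q1   q2  q1 
   q2   q3  q2 
 * q3   q4  q3 
   q4   q4  q4 
(> = start, * = accepting)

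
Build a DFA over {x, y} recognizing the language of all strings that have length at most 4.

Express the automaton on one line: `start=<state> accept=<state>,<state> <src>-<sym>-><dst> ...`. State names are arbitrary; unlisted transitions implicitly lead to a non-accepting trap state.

start=S0 accept=S0,S1,S2,S3,S4 S0-x->S1 S0-y->S1 S1-x->S2 S1-y->S2 S2-x->S3 S2-y->S3 S3-x->S4 S3-y->S4 S4-x->S5 S4-y->S5 S5-x->S5 S5-y->S5

We only need to distinguish lengths 0, 1, …, 4, and '>4'. Chain S0 → S1 → S2 → S3 → S4 → S5 on every symbol, with S5 looping. Accepting states: {S0, S1, S2, S3, S4}.
With 6 states:
        x   y  
>* S0   S1  S1 
 * S1   S2  S2 
 * S2   S3  S3 
 * S3   S4  S4 
 * S4   S5  S5 
   S5   S5  S5 
(> = start, * = accepting)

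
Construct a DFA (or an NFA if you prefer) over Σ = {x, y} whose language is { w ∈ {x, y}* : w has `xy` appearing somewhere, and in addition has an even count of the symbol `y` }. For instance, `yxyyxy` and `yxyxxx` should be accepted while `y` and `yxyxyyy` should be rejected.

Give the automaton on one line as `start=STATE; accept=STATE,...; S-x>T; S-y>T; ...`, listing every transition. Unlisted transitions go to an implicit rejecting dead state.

Run two small machines in parallel and take their product. One (3 states) tracks whether and how much of `xy` has been seen; the other (2 states) tracks the count of `y`s modulo 2. Each combined state is a pair, one component from each; accept when both components accept. After merging equivalent states the machine shrinks.
5 states suffice.
        x   y  
>  s0   s1  s2 
   s1   s1  s3 
   s2   s3  s0 
   s3   s3  s4 
 * s4   s4  s3 
(> = start, * = accepting)

start=s0; accept=s4; s0-x>s1; s0-y>s2; s1-x>s1; s1-y>s3; s2-x>s3; s2-y>s0; s3-x>s3; s3-y>s4; s4-x>s4; s4-y>s3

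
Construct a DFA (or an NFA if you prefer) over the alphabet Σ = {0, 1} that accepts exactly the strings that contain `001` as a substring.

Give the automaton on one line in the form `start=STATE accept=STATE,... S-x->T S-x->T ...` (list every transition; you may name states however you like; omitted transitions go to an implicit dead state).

start=s0 accept=s3 s0-0->s1 s0-1->s0 s1-0->s2 s1-1->s0 s2-0->s2 s2-1->s3 s3-0->s3 s3-1->s3

States s0..s2 record the length of the longest prefix of `001` that matches the current input suffix. Reaching s3 means `001` has been seen, and we stay there forever. Accept from s3.
A 4-state machine:
        0   1  
>  s0   s1  s0 
   s1   s2  s0 
   s2   s2  s3 
 * s3   s3  s3 
(> = start, * = accepting)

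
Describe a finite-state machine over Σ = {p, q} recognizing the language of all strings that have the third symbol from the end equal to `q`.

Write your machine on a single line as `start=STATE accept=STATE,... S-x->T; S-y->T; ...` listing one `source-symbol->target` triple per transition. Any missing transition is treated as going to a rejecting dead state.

start=s0; accept=s11,s12,s13,s14; s0-p->s1; s0-q->s2; s1-p->s3; s1-q->s4; s2-p->s5; s2-q->s6; s3-p->s7; s3-q->s8; s4-p->s9; s4-q->s10; s5-p->s11; s5-q->s12; s6-p->s13; s6-q->s14; s7-p->s7; s7-q->s8; s8-p->s9; s8-q->s10; s9-p->s11; s9-q->s12; s10-p->s13; s10-q->s14; s11-p->s7; s11-q->s8; s12-p->s9; s12-q->s10; s13-p->s11; s13-q->s12; s14-p->s13; s14-q->s14

Because acceptance depends on a position counted from the end, the machine has to buffer the most recent 3 symbols. Make each state the string of the last up-to-3 symbols read; on input `x` shift the window left and append `x`. Accept when the buffered window has length 3 and begins with `q`.
With 15 states:
          p    q  
>  s0     s1   s2 
   s1     s3   s4 
   s2     s5   s6 
   s3     s7   s8 
   s4     s9  s10 
   s5    s11  s12 
   s6    s13  s14 
   s7     s7   s8 
   s8     s9  s10 
   s9    s11  s12 
   s10   s13  s14 
 * s11    s7   s8 
 * s12    s9  s10 
 * s13   s11  s12 
 * s14   s13  s14 
(> = start, * = accepting)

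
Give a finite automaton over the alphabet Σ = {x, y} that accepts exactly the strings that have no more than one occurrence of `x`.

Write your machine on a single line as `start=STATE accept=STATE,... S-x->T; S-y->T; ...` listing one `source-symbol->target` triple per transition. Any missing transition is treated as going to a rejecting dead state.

start=S0; accept=S0,S1; S0-x->S1; S0-y->S0; S1-x->S2; S1-y->S1; S2-x->S2; S2-y->S2

Count `x`s, saturating at 2: state S0 means no `x` yet, S1 means one `x` seen, S2 means more than one. Each `x` increments (capped at S2); other symbols loop. Accept from {S0, S1}.
With 3 states:
        x   y  
>* S0   S1  S0 
 * S1   S2  S1 
   S2   S2  S2 
(> = start, * = accepting)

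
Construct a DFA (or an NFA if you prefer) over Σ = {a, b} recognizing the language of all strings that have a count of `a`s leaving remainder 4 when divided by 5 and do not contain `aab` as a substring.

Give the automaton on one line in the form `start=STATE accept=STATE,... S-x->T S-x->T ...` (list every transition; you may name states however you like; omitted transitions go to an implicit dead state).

start=q0 accept=q7,q13,q14 q0-a->q1 q0-b->q0 q1-a->q2 q1-b->q3 q2-a->q4 q2-b->q5 q3-a->q6 q3-b->q3 q4-a->q7 q4-b->q5 q5-a->q5 q5-b->q5 q6-a->q4 q6-b->q8 q7-a->q9 q7-b->q5 q8-a->q10 q8-b->q8 q9-a->q11 q9-b->q5 q10-a->q7 q10-b->q12 q11-a->q2 q11-b->q5 q12-a->q13 q12-b->q12 q13-a->q9 q13-b->q14 q14-a->q15 q14-b->q14 q15-a->q11 q15-b->q0

Build one automaton per condition and run them in lockstep. The first has 5 states tracking the count of `a`s modulo 5; the second has 4 states tracking partial matches of the forbidden pattern `aab`. A product state is a pair (one from each), accepting exactly when both do. Minimizing collapses redundant product states.
          a    b  
>  q0     q1   q0 
   q1     q2   q3 
   q2     q4   q5 
   q3     q6   q3 
   q4     q7   q5 
   q5     q5   q5 
   q6     q4   q8 
 * q7     q9   q5 
   q8    q10   q8 
   q9    q11   q5 
   q10    q7  q12 
   q11    q2   q5 
   q12   q13  q12 
 * q13    q9  q14 
 * q14   q15  q14 
   q15   q11   q0 
(> = start, * = accepting)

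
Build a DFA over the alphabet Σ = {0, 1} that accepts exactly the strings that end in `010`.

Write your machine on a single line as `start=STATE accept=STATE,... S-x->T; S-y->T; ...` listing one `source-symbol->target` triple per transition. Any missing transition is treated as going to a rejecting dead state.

Let each state record the length of the longest suffix of the input read so far that is also a prefix of `010`. q1 means the last symbol is `0`; q2 means the last 2 symbols are `01`; q3 means the last 3 symbols are `010`. Accept only at q3, where the string currently ends in `010`.
4 states suffice.
        0   1  
>  q0   q1  q0 
   q1   q1  q2 
   q2   q3  q0 
 * q3   q1  q2 
(> = start, * = accepting)

start=q0; accept=q3; q0-0->q1; q0-1->q0; q1-0->q1; q1-1->q2; q2-0->q3; q2-1->q0; q3-0->q1; q3-1->q2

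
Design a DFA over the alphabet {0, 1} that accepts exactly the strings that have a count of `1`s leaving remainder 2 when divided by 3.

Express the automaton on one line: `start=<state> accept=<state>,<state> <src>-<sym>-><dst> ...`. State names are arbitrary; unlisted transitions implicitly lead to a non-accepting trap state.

The only thing that matters is how many `1`s have appeared, reduced mod 3. Use one state per residue: q0 for 0, …, q2 for 2. Reading `1` moves to the next residue; anything else stays put. q2 is accepting.
        0   1  
>  q0   q0  q1 
   q1   q1  q2 
 * q2   q2  q0 
(> = start, * = accepting)

start=q0 accept=q2 q0-0->q0 q0-1->q1 q1-0->q1 q1-1->q2 q2-0->q2 q2-1->q0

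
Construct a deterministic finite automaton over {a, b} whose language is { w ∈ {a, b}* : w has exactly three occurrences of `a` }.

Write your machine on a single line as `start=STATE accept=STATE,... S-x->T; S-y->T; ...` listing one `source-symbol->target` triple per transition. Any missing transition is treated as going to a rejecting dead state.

Count `a`s, saturating at 4: states S0 through S3 mean 0 through 3 `a`s seen; S4 means more than 3. Each `a` increments (capped at S4); other symbols loop. Accept from {S3}.
5 states suffice.
        a   b  
>  S0   S1  S0 
   S1   S2  S1 
   S2   S3  S2 
 * S3   S4  S3 
   S4   S4  S4 
(> = start, * = accepting)

start=S0; accept=S3; S0-a->S1; S0-b->S0; S1-a->S2; S1-b->S1; S2-a->S3; S2-b->S2; S3-a->S4; S3-b->S3; S4-a->S4; S4-b->S4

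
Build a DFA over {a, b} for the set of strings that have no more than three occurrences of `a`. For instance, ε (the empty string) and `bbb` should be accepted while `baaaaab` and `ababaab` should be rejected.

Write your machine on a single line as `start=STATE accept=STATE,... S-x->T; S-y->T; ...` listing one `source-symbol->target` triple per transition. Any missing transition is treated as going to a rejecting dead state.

start=q0; accept=q0,q1,q2,q3; q0-a->q1; q0-b->q0; q1-a->q2; q1-b->q1; q2-a->q3; q2-b->q2; q3-a->q4; q3-b->q3; q4-a->q4; q4-b->q4

Count `a`s, saturating at 4: states q0 through q3 mean 0 through 3 `a`s seen; q4 means more than 3. Each `a` increments (capped at q4); other symbols loop. Accept from {q0, q1, q2, q3}.
        a   b  
>* q0   q1  q0 
 * q1   q2  q1 
 * q2   q3  q2 
 * q3   q4  q3 
   q4   q4  q4 
(> = start, * = accepting)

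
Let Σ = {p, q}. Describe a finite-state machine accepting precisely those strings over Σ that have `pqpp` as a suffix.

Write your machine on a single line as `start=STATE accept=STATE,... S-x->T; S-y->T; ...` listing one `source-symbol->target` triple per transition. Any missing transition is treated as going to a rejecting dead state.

start=S0; accept=S4; S0-p->S1; S0-q->S0; S1-p->S1; S1-q->S2; S2-p->S3; S2-q->S0; S3-p->S4; S3-q->S2; S4-p->S1; S4-q->S2

Remember how much of `pqpp` the current input suffix matches. State S0 means no match yet; S1 means the last symbol is `p`; S2 means the last 2 symbols are `pq`; S3 means the last 3 symbols are `pqp`; S4 means the last 4 symbols are `pqpp`. Only S4 accepts. On a mismatch, fall back to the longest proper suffix that is still a prefix of `pqpp`.
With 5 states:
        p   q  
>  S0   S1  S0 
   S1   S1  S2 
   S2   S3  S0 
   S3   S4  S2 
 * S4   S1  S2 
(> = start, * = accepting)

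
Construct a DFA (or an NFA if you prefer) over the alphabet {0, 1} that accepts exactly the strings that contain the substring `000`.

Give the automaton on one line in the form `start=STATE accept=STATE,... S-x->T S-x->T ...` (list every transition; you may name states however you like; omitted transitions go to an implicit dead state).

States q0..q2 record the length of the longest prefix of `000` that matches the current input suffix. Reaching q3 means `000` has been seen, and we stay there forever. Accept from q3.
4 states suffice.
        0   1  
>  q0   q1  q0 
   q1   q2  q0 
   q2   q3  q0 
 * q3   q3  q3 
(> = start, * = accepting)

start=q0 accept=q3 q0-0->q1 q0-1->q0 q1-0->q2 q1-1->q0 q2-0->q3 q2-1->q0 q3-0->q3 q3-1->q3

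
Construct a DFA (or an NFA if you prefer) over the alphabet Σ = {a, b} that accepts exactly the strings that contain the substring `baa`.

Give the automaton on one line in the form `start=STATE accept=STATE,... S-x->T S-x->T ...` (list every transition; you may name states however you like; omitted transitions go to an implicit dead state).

start=q0 accept=q3 q0-a->q0 q0-b->q1 q1-a->q2 q1-b->q1 q2-a->q3 q2-b->q1 q3-a->q3 q3-b->q3

States q0..q2 record the length of the longest prefix of `baa` that matches the current input suffix. Reaching q3 means `baa` has been seen, and we stay there forever. Accept from q3.
4 states suffice.
        a   b  
>  q0   q0  q1 
   q1   q2  q1 
   q2   q3  q1 
 * q3   q3  q3 
(> = start, * = accepting)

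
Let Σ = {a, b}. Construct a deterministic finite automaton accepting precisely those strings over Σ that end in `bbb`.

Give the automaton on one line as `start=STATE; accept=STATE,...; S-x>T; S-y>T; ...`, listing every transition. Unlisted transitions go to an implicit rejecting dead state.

Let each state record the length of the longest suffix of the input read so far that is also a prefix of `bbb`. q1 means the last symbol is `b`; q2 means the last 2 symbols are `bb`; q3 means the last 3 symbols are `bbb`. Accept only at q3, where the string currently ends in `bbb`.
A 4-state machine:
        a   b  
>  q0   q0  q1 
   q1   q0  q2 
   q2   q0  q3 
 * q3   q0  q3 
(> = start, * = accepting)

start=q0; accept=q3; q0-a>q0; q0-b>q1; q1-a>q0; q1-b>q2; q2-a>q0; q2-b>q3; q3-a>q0; q3-b>q3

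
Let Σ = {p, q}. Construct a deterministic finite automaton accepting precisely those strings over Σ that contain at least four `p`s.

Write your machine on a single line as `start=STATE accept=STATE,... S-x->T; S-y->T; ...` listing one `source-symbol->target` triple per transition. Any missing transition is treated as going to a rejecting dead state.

start=s0; accept=s4,s5; s0-p->s1; s0-q->s0; s1-p->s2; s1-q->s1; s2-p->s3; s2-q->s2; s3-p->s4; s3-q->s3; s4-p->s5; s4-q->s4; s5-p->s5; s5-q->s5

Only the number of `p`s matters, and only up to 5. Make a chain s0 → s1 → s2 → s3 → s4 → s5 advanced by each `p` (with s5 absorbing); every other symbol self-loops. The accepting set is {s4, s5}.
With 6 states:
        p   q  
>  s0   s1  s0 
   s1   s2  s1 
   s2   s3  s2 
   s3   s4  s3 
 * s4   s5  s4 
 * s5   s5  s5 
(> = start, * = accepting)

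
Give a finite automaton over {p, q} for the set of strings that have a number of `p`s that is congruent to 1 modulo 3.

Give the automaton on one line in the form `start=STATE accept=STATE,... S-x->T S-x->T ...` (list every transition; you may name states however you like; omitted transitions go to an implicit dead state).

The only thing that matters is how many `p`s have appeared, reduced mod 3. Use one state per residue: S0 for 0, …, S2 for 2. Reading `p` moves to the next residue; anything else stays put. S1 is accepting.
        p   q  
>  S0   S1  S0 
 * S1   S2  S1 
   S2   S0  S2 
(> = start, * = accepting)

start=S0 accept=S1 S0-p->S1 S0-q->S0 S1-p->S2 S1-q->S1 S2-p->S0 S2-q->S2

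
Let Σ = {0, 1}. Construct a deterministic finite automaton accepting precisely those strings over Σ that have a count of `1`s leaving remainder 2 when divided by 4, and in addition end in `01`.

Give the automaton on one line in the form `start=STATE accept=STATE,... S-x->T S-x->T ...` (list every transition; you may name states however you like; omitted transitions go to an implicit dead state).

start=q0 accept=q4 q0-0->q0 q0-1->q1 q1-0->q2 q1-1->q3 q2-0->q2 q2-1->q4 q3-0->q3 q3-1->q5 q4-0->q3 q4-1->q5 q5-0->q5 q5-1->q0

Run two small machines in parallel and take their product. The first has 4 states tracking the count of `1`s modulo 4; the second has 3 states tracking how much of the suffix `01` has currently been matched. A product state is a pair (one from each), accepting exactly when both do. Equivalent product states are then merged.
        0   1  
>  q0   q0  q1 
   q1   q2  q3 
   q2   q2  q4 
   q3   q3  q5 
 * q4   q3  q5 
   q5   q5  q0 
(> = start, * = accepting)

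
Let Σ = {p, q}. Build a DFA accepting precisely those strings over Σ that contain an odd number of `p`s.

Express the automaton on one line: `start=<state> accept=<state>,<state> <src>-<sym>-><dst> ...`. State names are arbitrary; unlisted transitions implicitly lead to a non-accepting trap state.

start=s0 accept=s1 s0-p->s1 s0-q->s0 s1-p->s0 s1-q->s1

Keep the running count of `p`s modulo 2: each `p` advances along the cycle s0 → s1 → s0 while other symbols loop. Accept at s1.
A 2-state machine:
        p   q  
>  s0   s1  s0 
 * s1   s0  s1 
(> = start, * = accepting)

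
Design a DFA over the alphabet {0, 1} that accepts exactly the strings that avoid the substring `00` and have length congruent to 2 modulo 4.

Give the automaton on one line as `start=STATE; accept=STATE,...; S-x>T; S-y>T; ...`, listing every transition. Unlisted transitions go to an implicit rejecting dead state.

Handle the two conditions separately and then intersect. One (3 states) tracks partial matches of the forbidden pattern `00`; the other (4 states) tracks the input length modulo 4. Each combined state is a pair, one component from each; accept when both components accept. After merging equivalent states the machine shrinks.
9 states suffice.
        0   1  
>  s0   s1  s2 
   s1   s3  s4 
   s2   s5  s4 
   s3   s3  s3 
 * s4   s6  s7 
 * s5   s3  s7 
   s6   s3  s0 
   s7   s8  s0 
   s8   s3  s2 
(> = start, * = accepting)

start=s0; accept=s4,s5; s0-0>s1; s0-1>s2; s1-0>s3; s1-1>s4; s2-0>s5; s2-1>s4; s3-0>s3; s3-1>s3; s4-0>s6; s4-1>s7; s5-0>s3; s5-1>s7; s6-0>s3; s6-1>s0; s7-0>s8; s7-1>s0; s8-0>s3; s8-1>s2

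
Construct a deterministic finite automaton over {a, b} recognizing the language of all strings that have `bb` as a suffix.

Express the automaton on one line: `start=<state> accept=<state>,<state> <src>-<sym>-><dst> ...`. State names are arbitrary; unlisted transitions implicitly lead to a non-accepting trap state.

Remember how much of `bb` the current input suffix matches. State q0 means no match yet; q1 means the last symbol is `b`; q2 means the last 2 symbols are `bb`. Only q2 accepts. On a mismatch, fall back to the longest proper suffix that is still a prefix of `bb`.
With 3 states:
        a   b  
>  q0   q0  q1 
   q1   q0  q2 
 * q2   q0  q2 
(> = start, * = accepting)

start=q0 accept=q2 q0-a->q0 q0-b->q1 q1-a->q0 q1-b->q2 q2-a->q0 q2-b->q2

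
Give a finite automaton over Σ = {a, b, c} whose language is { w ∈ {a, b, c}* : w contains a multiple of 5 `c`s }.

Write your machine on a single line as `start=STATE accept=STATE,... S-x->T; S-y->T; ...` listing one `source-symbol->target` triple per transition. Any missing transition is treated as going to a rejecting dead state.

start=s0; accept=s0; s0-a->s0; s0-b->s0; s0-c->s1; s1-a->s1; s1-b->s1; s1-c->s2; s2-a->s2; s2-b->s2; s2-c->s3; s3-a->s3; s3-b->s3; s3-c->s4; s4-a->s4; s4-b->s4; s4-c->s0

Keep the running count of `c`s modulo 5: each `c` advances along the cycle s0 → s1 → s2 → s3 → s4 → s0 while other symbols loop. Accept at s0.
With 5 states:
        a   b   c  
>* s0   s0  s0  s1 
   s1   s1  s1  s2 
   s2   s2  s2  s3 
   s3   s3  s3  s4 
   s4   s4  s4  s0 
(> = start, * = accepting)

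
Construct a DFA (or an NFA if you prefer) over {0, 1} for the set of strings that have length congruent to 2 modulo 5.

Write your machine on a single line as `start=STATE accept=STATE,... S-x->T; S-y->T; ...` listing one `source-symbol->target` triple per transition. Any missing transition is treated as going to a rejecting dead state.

start=A; accept=C; A-0->B; A-1->B; B-0->C; B-1->C; C-0->D; C-1->D; D-0->E; D-1->E; E-0->A; E-1->A

Count input length modulo 5: every symbol advances one step around the cycle A → B → C → D → E → A. Accept at C.
       0  1 
>  A   B  B 
   B   C  C 
 * C   D  D 
   D   E  E 
   E   A  A 
(> = start, * = accepting)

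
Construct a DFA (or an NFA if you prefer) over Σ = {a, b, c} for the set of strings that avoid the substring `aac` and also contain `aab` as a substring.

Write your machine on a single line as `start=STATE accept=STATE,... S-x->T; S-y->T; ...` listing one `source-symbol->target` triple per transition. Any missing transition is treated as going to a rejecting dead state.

Run two small machines in parallel and take their product. One (4 states) tracks partial matches of the forbidden pattern `aac`; the other (4 states) tracks whether and how much of `aab` has been seen. Each combined state is a pair, one component from each; accept when both components accept. Equivalent product states are then merged.
A 7-state machine:
        a   b   c  
>  S0   S1  S0  S0 
   S1   S2  S0  S0 
   S2   S2  S3  S4 
 * S3   S5  S3  S3 
   S4   S4  S4  S4 
 * S5   S6  S3  S3 
 * S6   S6  S3  S4 
(> = start, * = accepting)

start=S0; accept=S3,S5,S6; S0-a->S1; S0-b->S0; S0-c->S0; S1-a->S2; S1-b->S0; S1-c->S0; S2-a->S2; S2-b->S3; S2-c->S4; S3-a->S5; S3-b->S3; S3-c->S3; S4-a->S4; S4-b->S4; S4-c->S4; S5-a->S6; S5-b->S3; S5-c->S3; S6-a->S6; S6-b->S3; S6-c->S4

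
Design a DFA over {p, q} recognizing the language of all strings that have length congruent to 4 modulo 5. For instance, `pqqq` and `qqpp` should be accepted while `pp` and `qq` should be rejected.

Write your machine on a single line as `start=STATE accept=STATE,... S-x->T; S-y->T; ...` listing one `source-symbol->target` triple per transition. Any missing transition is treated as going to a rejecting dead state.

Count input length modulo 5: every symbol advances one step around the cycle s0 → s1 → s2 → s3 → s4 → s0. Accept at s4.
        p   q  
>  s0   s1  s1 
   s1   s2  s2 
   s2   s3  s3 
   s3   s4  s4 
 * s4   s0  s0 
(> = start, * = accepting)

start=s0; accept=s4; s0-p->s1; s0-q->s1; s1-p->s2; s1-q->s2; s2-p->s3; s2-q->s3; s3-p->s4; s3-q->s4; s4-p->s0; s4-q->s0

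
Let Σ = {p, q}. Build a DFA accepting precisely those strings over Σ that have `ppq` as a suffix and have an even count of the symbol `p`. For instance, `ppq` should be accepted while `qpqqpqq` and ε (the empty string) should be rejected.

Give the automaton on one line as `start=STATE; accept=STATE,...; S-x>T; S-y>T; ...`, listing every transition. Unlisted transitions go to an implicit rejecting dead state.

Handle the two conditions separately and then intersect. One (4 states) tracks how much of the suffix `ppq` has currently been matched; the other (2 states) tracks the count of `p`s modulo 2. Each combined state is a pair, one component from each; accept when both components accept. Minimizing collapses redundant product states.
5 states suffice.
        p   q  
>  S0   S1  S0 
   S1   S2  S3 
   S2   S1  S4 
   S3   S0  S3 
 * S4   S1  S0 
(> = start, * = accepting)

start=S0; accept=S4; S0-p>S1; S0-q>S0; S1-p>S2; S1-q>S3; S2-p>S1; S2-q>S4; S3-p>S0; S3-q>S3; S4-p>S1; S4-q>S0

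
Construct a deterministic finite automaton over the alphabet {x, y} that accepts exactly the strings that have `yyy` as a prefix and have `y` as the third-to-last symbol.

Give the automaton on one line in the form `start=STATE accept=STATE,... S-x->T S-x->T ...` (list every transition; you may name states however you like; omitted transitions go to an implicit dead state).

start=s0 accept=s4,s5,s6,s7 s0-x->s1 s0-y->s2 s1-x->s1 s1-y->s1 s2-x->s1 s2-y->s3 s3-x->s1 s3-y->s4 s4-x->s5 s4-y->s4 s5-x->s6 s5-y->s7 s6-x->s8 s6-y->s9 s7-x->s10 s7-y->s11 s8-x->s8 s8-y->s9 s9-x->s10 s9-y->s11 s10-x->s6 s10-y->s7 s11-x->s5 s11-y->s4

Run two small machines in parallel and take their product. The first has 5 states tracking whether the input so far still matches the prefix `yyy`; the second has 15 states tracking the last 3 symbols read. A product state is a pair (one from each), accepting exactly when both do. Minimizing collapses redundant product states.
A 12-state machine:
          x    y  
>  s0     s1   s2 
   s1     s1   s1 
   s2     s1   s3 
   s3     s1   s4 
 * s4     s5   s4 
 * s5     s6   s7 
 * s6     s8   s9 
 * s7    s10  s11 
   s8     s8   s9 
   s9    s10  s11 
   s10    s6   s7 
   s11    s5   s4 
(> = start, * = accepting)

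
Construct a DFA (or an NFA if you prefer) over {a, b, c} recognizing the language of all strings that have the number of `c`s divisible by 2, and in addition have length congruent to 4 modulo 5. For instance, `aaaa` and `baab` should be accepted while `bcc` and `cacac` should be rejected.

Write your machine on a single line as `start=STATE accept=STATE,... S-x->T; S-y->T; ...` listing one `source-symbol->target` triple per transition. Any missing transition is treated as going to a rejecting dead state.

Run two small machines in parallel and take their product. The first has 2 states tracking the count of `c`s modulo 2; the second has 5 states tracking the input length modulo 5. A product state is a pair (one from each), accepting exactly when both do.
10 states suffice.
        a   b   c  
>  S0   S1  S1  S2 
   S1   S3  S3  S4 
   S2   S4  S4  S3 
   S3   S5  S5  S6 
   S4   S6  S6  S5 
   S5   S7  S7  S8 
   S6   S8  S8  S7 
 * S7   S0  S0  S9 
   S8   S9  S9  S0 
   S9   S2  S2  S1 
(> = start, * = accepting)

start=S0; accept=S7; S0-a->S1; S0-b->S1; S0-c->S2; S1-a->S3; S1-b->S3; S1-c->S4; S2-a->S4; S2-b->S4; S2-c->S3; S3-a->S5; S3-b->S5; S3-c->S6; S4-a->S6; S4-b->S6; S4-c->S5; S5-a->S7; S5-b->S7; S5-c->S8; S6-a->S8; S6-b->S8; S6-c->S7; S7-a->S0; S7-b->S0; S7-c->S9; S8-a->S9; S8-b->S9; S8-c->S0; S9-a->S2; S9-b->S2; S9-c->S1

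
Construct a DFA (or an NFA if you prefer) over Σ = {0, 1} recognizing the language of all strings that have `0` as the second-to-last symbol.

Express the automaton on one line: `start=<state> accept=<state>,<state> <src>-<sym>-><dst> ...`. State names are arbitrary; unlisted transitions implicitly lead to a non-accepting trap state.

A DFA must remember the last 2 symbols (since which symbol is second-to-last isn't known until the input ends). Use one state per possible window of the last ≤2 symbols; accept from those whose window starts with `0`.
With 7 states:
        0   1  
>  S0   S1  S2 
   S1   S3  S4 
   S2   S5  S6 
 * S3   S3  S4 
 * S4   S5  S6 
   S5   S3  S4 
   S6   S5  S6 
(> = start, * = accepting)

start=S0 accept=S3,S4 S0-0->S1 S0-1->S2 S1-0->S3 S1-1->S4 S2-0->S5 S2-1->S6 S3-0->S3 S3-1->S4 S4-0->S5 S4-1->S6 S5-0->S3 S5-1->S4 S6-0->S5 S6-1->S6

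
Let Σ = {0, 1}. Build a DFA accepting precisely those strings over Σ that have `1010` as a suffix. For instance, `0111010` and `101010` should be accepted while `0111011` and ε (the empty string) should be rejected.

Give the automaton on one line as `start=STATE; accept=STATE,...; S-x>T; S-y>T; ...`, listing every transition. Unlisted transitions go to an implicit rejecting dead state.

Remember how much of `1010` the current input suffix matches. State S0 means no match yet; S1 means the last symbol is `1`; S2 means the last 2 symbols are `10`; S3 means the last 3 symbols are `101`; S4 means the last 4 symbols are `1010`. Only S4 accepts. On a mismatch, fall back to the longest proper suffix that is still a prefix of `1010`.
        0   1  
>  S0   S0  S1 
   S1   S2  S1 
   S2   S0  S3 
   S3   S4  S1 
 * S4   S0  S3 
(> = start, * = accepting)

start=S0; accept=S4; S0-0>S0; S0-1>S1; S1-0>S2; S1-1>S1; S2-0>S0; S2-1>S3; S3-0>S4; S3-1>S1; S4-0>S0; S4-1>S3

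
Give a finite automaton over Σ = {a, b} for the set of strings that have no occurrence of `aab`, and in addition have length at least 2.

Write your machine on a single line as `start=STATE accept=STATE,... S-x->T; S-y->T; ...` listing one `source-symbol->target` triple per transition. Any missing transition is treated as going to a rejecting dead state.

Build one automaton per condition and run them in lockstep. The first has 4 states tracking partial matches of the forbidden pattern `aab`; the second has 4 states tracking the input length, saturating at 3. A product state is a pair (one from each), accepting exactly when both do.
        a   b  
>  q0   q1  q2 
   q1   q3  q4 
   q2   q5  q4 
 * q3   q6  q7 
 * q4   q8  q9 
 * q5   q6  q9 
 * q6   q6  q7 
   q7   q7  q7 
 * q8   q6  q9 
 * q9   q8  q9 
(> = start, * = accepting)

start=q0; accept=q3,q4,q5,q6,q8,q9; q0-a->q1; q0-b->q2; q1-a->q3; q1-b->q4; q2-a->q5; q2-b->q4; q3-a->q6; q3-b->q7; q4-a->q8; q4-b->q9; q5-a->q6; q5-b->q9; q6-a->q6; q6-b->q7; q7-a->q7; q7-b->q7; q8-a->q6; q8-b->q9; q9-a->q8; q9-b->q9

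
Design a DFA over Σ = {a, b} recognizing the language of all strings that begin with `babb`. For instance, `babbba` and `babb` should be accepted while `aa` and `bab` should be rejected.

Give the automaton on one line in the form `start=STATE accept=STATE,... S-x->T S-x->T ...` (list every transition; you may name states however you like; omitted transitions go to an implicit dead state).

Walk along `babb` while the input agrees: from S0 take `b` to S1, and so on. Any deviation drops to the rejecting sink S5. Once S4 is reached the prefix is confirmed and every continuation is accepted.
With 6 states:
        a   b  
>  S0   S5  S1 
   S1   S2  S5 
   S2   S5  S3 
   S3   S5  S4 
 * S4   S4  S4 
   S5   S5  S5 
(> = start, * = accepting)

start=S0 accept=S4 S0-a->S5 S0-b->S1 S1-a->S2 S1-b->S5 S2-a->S5 S2-b->S3 S3-a->S5 S3-b->S4 S4-a->S4 S4-b->S4 S5-a->S5 S5-b->S5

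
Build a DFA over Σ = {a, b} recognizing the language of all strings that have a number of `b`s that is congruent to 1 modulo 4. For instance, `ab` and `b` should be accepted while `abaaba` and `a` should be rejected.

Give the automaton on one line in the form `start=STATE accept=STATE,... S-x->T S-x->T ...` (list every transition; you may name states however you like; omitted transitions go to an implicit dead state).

Keep the running count of `b`s modulo 4: each `b` advances along the cycle s0 → s1 → s2 → s3 → s0 while other symbols loop. Accept at s1.
A 4-state machine:
        a   b  
>  s0   s0  s1 
 * s1   s1  s2 
   s2   s2  s3 
   s3   s3  s0 
(> = start, * = accepting)

start=s0 accept=s1 s0-a->s0 s0-b->s1 s1-a->s1 s1-b->s2 s2-a->s2 s2-b->s3 s3-a->s3 s3-b->s0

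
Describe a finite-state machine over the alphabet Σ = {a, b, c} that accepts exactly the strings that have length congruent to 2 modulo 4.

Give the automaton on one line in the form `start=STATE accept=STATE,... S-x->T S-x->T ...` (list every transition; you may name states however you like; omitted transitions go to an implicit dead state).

Only the length mod 4 matters, so use a 4-cycle: from any state, every input symbol moves to the next state, wrapping S3 back to S0. Mark S2 accepting.
4 states suffice.
        a   b   c  
>  S0   S1  S1  S1 
   S1   S2  S2  S2 
 * S2   S3  S3  S3 
   S3   S0  S0  S0 
(> = start, * = accepting)

start=S0 accept=S2 S0-a->S1 S0-b->S1 S0-c->S1 S1-a->S2 S1-b->S2 S1-c->S2 S2-a->S3 S2-b->S3 S2-c->S3 S3-a->S0 S3-b->S0 S3-c->S0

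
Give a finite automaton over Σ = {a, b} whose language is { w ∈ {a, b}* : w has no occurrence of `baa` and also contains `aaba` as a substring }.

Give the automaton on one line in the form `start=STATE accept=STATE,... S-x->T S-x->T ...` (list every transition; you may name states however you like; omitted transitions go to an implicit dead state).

Handle the two conditions separately and then intersect. The first has 4 states tracking partial matches of the forbidden pattern `baa`; the second has 5 states tracking whether and how much of `aaba` has been seen. A product state is a pair (one from each), accepting exactly when both do. Equivalent product states are then merged.
        a   b  
>  q0   q1  q2 
   q1   q3  q2 
   q2   q2  q2 
   q3   q3  q4 
   q4   q5  q2 
 * q5   q2  q6 
 * q6   q5  q6 
(> = start, * = accepting)

start=q0 accept=q5,q6 q0-a->q1 q0-b->q2 q1-a->q3 q1-b->q2 q2-a->q2 q2-b->q2 q3-a->q3 q3-b->q4 q4-a->q5 q4-b->q2 q5-a->q2 q5-b->q6 q6-a->q5 q6-b->q6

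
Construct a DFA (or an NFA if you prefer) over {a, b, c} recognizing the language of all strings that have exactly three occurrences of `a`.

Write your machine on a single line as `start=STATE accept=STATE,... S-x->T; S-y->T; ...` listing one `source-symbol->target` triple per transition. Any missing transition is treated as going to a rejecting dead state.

start=q0; accept=q3; q0-a->q1; q0-b->q0; q0-c->q0; q1-a->q2; q1-b->q1; q1-c->q1; q2-a->q3; q2-b->q2; q2-c->q2; q3-a->q4; q3-b->q3; q3-c->q3; q4-a->q4; q4-b->q4; q4-c->q4

Only the number of `a`s matters, and only up to 4. Make a chain q0 → q1 → q2 → q3 → q4 advanced by each `a` (with q4 absorbing); every other symbol self-loops. The accepting set is {q3}.
5 states suffice.
        a   b   c  
>  q0   q1  q0  q0 
   q1   q2  q1  q1 
   q2   q3  q2  q2 
 * q3   q4  q3  q3 
   q4   q4  q4  q4 
(> = start, * = accepting)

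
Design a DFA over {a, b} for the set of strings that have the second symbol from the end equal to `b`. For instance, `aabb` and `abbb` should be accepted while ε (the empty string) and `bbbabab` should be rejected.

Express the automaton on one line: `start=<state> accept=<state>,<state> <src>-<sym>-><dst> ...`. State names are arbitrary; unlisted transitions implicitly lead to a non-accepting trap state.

A DFA must remember the last 2 symbols (since which symbol is second-to-last isn't known until the input ends). Use one state per possible window of the last ≤2 symbols; accept from those whose window starts with `b`.
        a   b  
>  q0   q1  q2 
   q1   q3  q4 
   q2   q5  q6 
   q3   q3  q4 
   q4   q5  q6 
 * q5   q3  q4 
 * q6   q5  q6 
(> = start, * = accepting)

start=q0 accept=q5,q6 q0-a->q1 q0-b->q2 q1-a->q3 q1-b->q4 q2-a->q5 q2-b->q6 q3-a->q3 q3-b->q4 q4-a->q5 q4-b->q6 q5-a->q3 q5-b->q4 q6-a->q5 q6-b->q6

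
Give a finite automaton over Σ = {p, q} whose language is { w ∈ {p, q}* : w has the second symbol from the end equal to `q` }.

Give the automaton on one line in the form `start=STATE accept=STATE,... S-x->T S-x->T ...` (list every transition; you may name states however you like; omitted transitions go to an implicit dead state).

Because acceptance depends on a position counted from the end, the machine has to buffer the most recent 2 symbols. Make each state the string of the last up-to-2 symbols read; on input `x` shift the window left and append `x`. Accept when the buffered window has length 2 and begins with `q`.
7 states suffice.
        p   q  
>  S0   S1  S2 
   S1   S3  S4 
   S2   S5  S6 
   S3   S3  S4 
   S4   S5  S6 
 * S5   S3  S4 
 * S6   S5  S6 
(> = start, * = accepting)

start=S0 accept=S5,S6 S0-p->S1 S0-q->S2 S1-p->S3 S1-q->S4 S2-p->S5 S2-q->S6 S3-p->S3 S3-q->S4 S4-p->S5 S4-q->S6 S5-p->S3 S5-q->S4 S6-p->S5 S6-q->S6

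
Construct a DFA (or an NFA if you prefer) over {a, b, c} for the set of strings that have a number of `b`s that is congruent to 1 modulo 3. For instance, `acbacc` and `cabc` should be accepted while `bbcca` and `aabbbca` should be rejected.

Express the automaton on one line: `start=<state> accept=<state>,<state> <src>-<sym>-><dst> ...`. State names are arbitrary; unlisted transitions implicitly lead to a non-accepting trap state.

start=s0 accept=s1 s0-a->s0 s0-b->s1 s0-c->s0 s1-a->s1 s1-b->s2 s1-c->s1 s2-a->s2 s2-b->s0 s2-c->s2

Keep the running count of `b`s modulo 3: each `b` advances along the cycle s0 → s1 → s2 → s0 while other symbols loop. Accept at s1.
With 3 states:
        a   b   c  
>  s0   s0  s1  s0 
 * s1   s1  s2  s1 
   s2   s2  s0  s2 
(> = start, * = accepting)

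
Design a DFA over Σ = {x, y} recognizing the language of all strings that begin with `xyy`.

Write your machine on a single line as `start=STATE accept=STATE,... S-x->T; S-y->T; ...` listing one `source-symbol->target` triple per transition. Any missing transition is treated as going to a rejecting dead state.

Walk along `xyy` while the input agrees: from S0 take `x` to S1, and so on. Any deviation drops to the rejecting sink S4. Once S3 is reached the prefix is confirmed and every continuation is accepted.
A 5-state machine:
        x   y  
>  S0   S1  S4 
   S1   S4  S2 
   S2   S4  S3 
 * S3   S3  S3 
   S4   S4  S4 
(> = start, * = accepting)

start=S0; accept=S3; S0-x->S1; S0-y->S4; S1-x->S4; S1-y->S2; S2-x->S4; S2-y->S3; S3-x->S3; S3-y->S3; S4-x->S4; S4-y->S4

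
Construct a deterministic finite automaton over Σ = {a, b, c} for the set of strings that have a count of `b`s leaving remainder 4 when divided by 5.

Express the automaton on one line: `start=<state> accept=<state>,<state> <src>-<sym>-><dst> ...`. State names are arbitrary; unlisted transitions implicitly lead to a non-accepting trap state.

Keep the running count of `b`s modulo 5: each `b` advances along the cycle q0 → q1 → q2 → q3 → q4 → q0 while other symbols loop. Accept at q4.
5 states suffice.
        a   b   c  
>  q0   q0  q1  q0 
   q1   q1  q2  q1 
   q2   q2  q3  q2 
   q3   q3  q4  q3 
 * q4   q4  q0  q4 
(> = start, * = accepting)

start=q0 accept=q4 q0-a->q0 q0-b->q1 q0-c->q0 q1-a->q1 q1-b->q2 q1-c->q1 q2-a->q2 q2-b->q3 q2-c->q2 q3-a->q3 q3-b->q4 q3-c->q3 q4-a->q4 q4-b->q0 q4-c->q4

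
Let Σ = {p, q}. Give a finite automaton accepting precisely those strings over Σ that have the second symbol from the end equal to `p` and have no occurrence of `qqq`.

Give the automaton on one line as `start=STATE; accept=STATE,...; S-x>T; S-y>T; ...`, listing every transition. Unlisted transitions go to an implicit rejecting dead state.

start=S0; accept=S3,S4; S0-p>S1; S0-q>S2; S1-p>S3; S1-q>S4; S2-p>S1; S2-q>S5; S3-p>S3; S3-q>S4; S4-p>S1; S4-q>S5; S5-p>S1; S5-q>S6; S6-p>S6; S6-q>S6

Handle the two conditions separately and then intersect. The first has 7 states tracking the last 2 symbols read; the second has 4 states tracking partial matches of the forbidden pattern `qqq`. A product state is a pair (one from each), accepting exactly when both do. After merging equivalent states the machine shrinks.
7 states suffice.
        p   q  
>  S0   S1  S2 
   S1   S3  S4 
   S2   S1  S5 
 * S3   S3  S4 
 * S4   S1  S5 
   S5   S1  S6 
   S6   S6  S6 
(> = start, * = accepting)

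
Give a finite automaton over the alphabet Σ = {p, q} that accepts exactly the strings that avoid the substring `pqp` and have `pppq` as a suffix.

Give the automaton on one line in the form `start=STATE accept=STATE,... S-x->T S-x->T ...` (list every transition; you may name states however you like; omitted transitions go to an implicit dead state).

start=s0 accept=s6 s0-p->s1 s0-q->s0 s1-p->s2 s1-q->s3 s2-p->s4 s2-q->s3 s3-p->s5 s3-q->s0 s4-p->s4 s4-q->s6 s5-p->s5 s5-q->s5 s6-p->s5 s6-q->s0

Build one automaton per condition and run them in lockstep. The first has 4 states tracking partial matches of the forbidden pattern `pqp`; the second has 5 states tracking how much of the suffix `pppq` has currently been matched. A product state is a pair (one from each), accepting exactly when both do. Equivalent product states are then merged.
        p   q  
>  s0   s1  s0 
   s1   s2  s3 
   s2   s4  s3 
   s3   s5  s0 
   s4   s4  s6 
   s5   s5  s5 
 * s6   s5  s0 
(> = start, * = accepting)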